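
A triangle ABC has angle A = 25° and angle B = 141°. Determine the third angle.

angle C = 180 - 25 - 141 = 14 degrees.

14 degrees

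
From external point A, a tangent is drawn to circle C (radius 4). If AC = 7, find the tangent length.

Let T be the point of tangency. Then CT ⊥ AT (radius ⊥ tangent).
In right triangle CTA: CA² = CT² + AT²
7² = 4² + AT²
AT² = 33, AT = sqrt(33)

sqrt(33)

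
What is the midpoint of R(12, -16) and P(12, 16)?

M = ((x₁ + x₂)/2, (y₁ + y₂)/2)
= ((12 + 12)/2, (-16 + 16)/2)
= (24/2, 0/2) = (12, 0)

(12, 0)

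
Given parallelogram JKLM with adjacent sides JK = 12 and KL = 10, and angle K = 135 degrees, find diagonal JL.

Using the law of cosines:
d^2 = 12^2 + 10^2 - 2(12)(10)cos(135 degrees)
d^2 = 144 + 100 - 240*-sqrt(2)/2
d^2 = 120*sqrt(2) + 244
d = 2*sqrt(30*sqrt(2) + 61)

2*sqrt(30*sqrt(2) + 61)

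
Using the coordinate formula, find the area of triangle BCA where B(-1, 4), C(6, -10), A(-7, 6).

Using the Shoelace formula for a triangle:
Area = (1/2)|x0(y1 - y2) + x1(y2 - y0) + x2(y0 - y1)|
Area = (1/2)|-1(-10 - 6) + 6(6 - 4) + -7(4 - -10)|
Area = (1/2)|16 + 12 + -98|
Area = (1/2)|-70|
Area = (1/2)(70)
Area = 35

35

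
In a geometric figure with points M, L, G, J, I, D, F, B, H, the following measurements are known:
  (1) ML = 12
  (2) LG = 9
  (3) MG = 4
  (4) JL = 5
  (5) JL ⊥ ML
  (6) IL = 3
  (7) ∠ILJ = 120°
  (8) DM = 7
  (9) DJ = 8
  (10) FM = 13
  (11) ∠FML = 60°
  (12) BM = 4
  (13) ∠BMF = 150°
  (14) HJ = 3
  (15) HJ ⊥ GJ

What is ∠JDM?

Step 1: By the law of cosines on triangle JLM: JM² = 5² + 12² − 2·5·12·cos(90°) = 169, so JM = 13.
Step 2: By the inverse law of cosines on triangle JDM: cos(∠JDM) = (8² + 7² − 13²) / (2·8·7) = -56/112 = -0.5, so ∠JDM = 120°.

Therefore, the measure of angle ∠JDM = 120°.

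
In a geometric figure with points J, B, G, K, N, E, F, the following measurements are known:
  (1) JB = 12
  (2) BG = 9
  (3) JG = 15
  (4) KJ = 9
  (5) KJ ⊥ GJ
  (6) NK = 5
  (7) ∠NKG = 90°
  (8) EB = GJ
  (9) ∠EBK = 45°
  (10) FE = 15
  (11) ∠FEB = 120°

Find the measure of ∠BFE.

From the given relations: EB = GJ = 15.
Step 1: By the law of cosines on triangle FEB: FB² = 15² + 15² − 2·15·15·cos(120°) = 675, so FB = 15·√3.
Step 2: By the inverse law of cosines on triangle BFE: cos(∠BFE) = ((15·√3)² + 15² − 15²) / (2·15·√3·15) = 675/779.42 = 0.866, so ∠BFE = 30°.

Therefore, the measure of angle ∠BFE = 30°.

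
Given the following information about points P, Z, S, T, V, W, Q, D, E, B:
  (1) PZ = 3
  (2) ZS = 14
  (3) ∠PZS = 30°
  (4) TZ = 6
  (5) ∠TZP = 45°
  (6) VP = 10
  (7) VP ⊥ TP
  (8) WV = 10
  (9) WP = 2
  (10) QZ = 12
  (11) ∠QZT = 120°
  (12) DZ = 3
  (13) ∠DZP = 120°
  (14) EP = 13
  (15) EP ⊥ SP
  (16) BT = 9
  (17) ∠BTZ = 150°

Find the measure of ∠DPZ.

Step 1: By the law of cosines on triangle PZD: PD² = 3² + 3² − 2·3·3·cos(120°) = 27, so PD = 3·√3.
Step 2: By the inverse law of cosines on triangle DPZ: cos(∠DPZ) = ((3·√3)² + 3² − 3²) / (2·3·√3·3) = 27/31.18 = 0.866, so ∠DPZ = 30°.

Therefore, the measure of angle ∠DPZ = 30°.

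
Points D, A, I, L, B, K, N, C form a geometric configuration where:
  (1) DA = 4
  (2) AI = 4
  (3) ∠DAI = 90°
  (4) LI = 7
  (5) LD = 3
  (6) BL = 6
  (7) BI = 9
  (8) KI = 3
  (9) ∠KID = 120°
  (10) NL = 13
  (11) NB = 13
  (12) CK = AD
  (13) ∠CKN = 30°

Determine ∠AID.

Step 1: By the law of cosines on triangle IAD: ID² = 4² + 4² − 2·4·4·cos(90°) = 32, so ID = 4·√2.
Step 2: By the inverse law of cosines on triangle AID: cos(∠AID) = (4² + (4·√2)² − 4²) / (2·4·4·√2) = 32/45.25 = 0.7071, so ∠AID = 45°.

Therefore, the measure of angle ∠AID = 45°.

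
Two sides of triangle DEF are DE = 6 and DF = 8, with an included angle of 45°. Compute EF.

When two sides and the included angle are known, the law of cosines gives the third side.
c^2 = a^2 + b^2 - 2ab cos(C) generalizes the Pythagorean theorem to non-right triangles.
Here: EF^2 = 36 + 64 - 96*(sqrt(2)/2) = 100 - 48*sqrt(2)
EF = 2*sqrt(25 - 12*sqrt(2))

2*sqrt(25 - 12*sqrt(2))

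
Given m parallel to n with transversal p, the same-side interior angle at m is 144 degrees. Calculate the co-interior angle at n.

Co-interior angles sum to 180: 180 - 144 = 36 degrees.

36 degrees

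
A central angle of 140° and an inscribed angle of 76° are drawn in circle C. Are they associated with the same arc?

By the inscribed angle theorem, the inscribed angle for a central angle of 140° should be 140° / 2 = 70°.
The given inscribed angle is 76°, which does not equal 70°.
Therefore, no, they do not correspond to the same arc.

No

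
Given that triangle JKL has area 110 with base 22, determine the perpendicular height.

Area = (1/2) * base * height
height = 2 * Area / base
height = 2 * 110 / 22
height = 220 / 22
height = 10

10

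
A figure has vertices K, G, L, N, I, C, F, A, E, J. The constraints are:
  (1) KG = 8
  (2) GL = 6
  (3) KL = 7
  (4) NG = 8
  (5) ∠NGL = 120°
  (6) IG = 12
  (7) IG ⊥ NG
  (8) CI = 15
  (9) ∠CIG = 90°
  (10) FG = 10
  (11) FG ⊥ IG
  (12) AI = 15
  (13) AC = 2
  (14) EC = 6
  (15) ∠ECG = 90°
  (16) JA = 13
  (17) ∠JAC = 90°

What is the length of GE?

Step 1: By the law of cosines on triangle CIG: CG² = 15² + 12² − 2·15·12·cos(90°) = 369, so CG = 3·√41.
Step 2: By the law of cosines on triangle GCE: GE² = (3·√41)² + 6² − 2·3·√41·6·cos(90°) = 405, so GE = 9·√5.

Therefore, the length of GE = 9·√5.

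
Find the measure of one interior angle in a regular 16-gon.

Each interior angle of a regular n-gon is (n - 2) * 180 / n.
For n = 16: (16 - 2) * 180 / 16 = 2520/16 = 315/2 degrees.

315/2 degrees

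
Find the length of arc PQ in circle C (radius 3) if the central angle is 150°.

Arc length = 2πr × θ/360
= 2π × 3 × 5/12
= 5*pi/2

5*pi/2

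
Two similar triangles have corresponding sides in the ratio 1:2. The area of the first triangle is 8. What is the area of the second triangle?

Area ratio = (1/2)^2 = 1/4. Area of the second triangle = 8 * 4/1 = 32.

32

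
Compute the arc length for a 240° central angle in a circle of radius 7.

Arc length = 2πr × θ/360
= 2π × 7 × 2/3
= 28*pi/3

28*pi/3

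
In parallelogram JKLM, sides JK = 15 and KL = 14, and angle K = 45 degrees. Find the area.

Area = 15 * 14 * sin(45°) = 210 * sqrt(2)/2 = 105*sqrt(2)

105*sqrt(2)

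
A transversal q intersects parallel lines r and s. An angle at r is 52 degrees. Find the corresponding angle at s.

Corresponding angles formed by parallel lines and a transversal are equal.
The given angle is 52 degrees.
The corresponding angle = 52 degrees.

52 degrees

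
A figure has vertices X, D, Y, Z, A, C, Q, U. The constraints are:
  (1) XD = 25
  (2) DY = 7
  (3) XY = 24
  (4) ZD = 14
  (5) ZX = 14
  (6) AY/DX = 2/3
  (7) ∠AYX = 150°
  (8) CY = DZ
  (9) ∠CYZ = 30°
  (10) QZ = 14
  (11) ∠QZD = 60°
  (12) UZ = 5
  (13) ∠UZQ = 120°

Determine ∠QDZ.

Step 1: By the law of cosines on triangle DZQ: DQ² = 14² + 14² − 2·14·14·cos(60°) = 196, so DQ = 14.
Step 2: By the inverse law of cosines on triangle QDZ: cos(∠QDZ) = (14² + 14² − 14²) / (2·14·14) = 196/392 = 0.5, so ∠QDZ = 60°.

Therefore, the measure of angle ∠QDZ = 60°.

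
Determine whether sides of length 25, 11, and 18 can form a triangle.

Sort the sides: 11, 18, 25.
It suffices to check that the sum of the two smallest exceeds the largest:
11 + 18 = 29 > 25. ✓
Yes, a valid triangle can be formed.

Yes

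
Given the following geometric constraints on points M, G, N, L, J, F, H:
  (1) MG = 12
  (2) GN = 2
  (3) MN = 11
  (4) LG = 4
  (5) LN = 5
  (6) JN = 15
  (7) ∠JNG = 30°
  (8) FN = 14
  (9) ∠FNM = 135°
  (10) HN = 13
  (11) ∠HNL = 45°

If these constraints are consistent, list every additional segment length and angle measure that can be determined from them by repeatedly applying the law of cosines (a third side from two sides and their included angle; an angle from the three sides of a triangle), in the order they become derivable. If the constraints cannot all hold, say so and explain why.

The constraints are consistent. Derivable facts, in order:
After 1 step:
- GJ ≈ 13.31
- LH ≈ 10.1
- MF ≈ 23.13
- ∠GLN = 22.33°
- ∠GMN = 8.65°
- ∠GNL = 49.46°
- ∠GNM = 115.58°
- ∠LGN = 108.21°
- ∠MGN = 55.77°
After 2 steps:
- ∠FMN = 25.35°
- ∠GJN = 4.31°
- ∠HLN = 114.52°
- ∠JGN = 145.69°
- ∠LHN = 20.48°
- ∠MFN = 19.65°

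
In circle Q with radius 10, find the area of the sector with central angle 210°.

The full circle has area πr² = π(10)² = 100*pi.
The sector covers 210° out of 360°, a fraction of 7/12.
Sector area = 100*pi × 7/12 = 175*pi/3.

175*pi/3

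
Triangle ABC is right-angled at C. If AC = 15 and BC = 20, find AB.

AB = sqrt(15^2 + 20^2) = sqrt(625) = 25

25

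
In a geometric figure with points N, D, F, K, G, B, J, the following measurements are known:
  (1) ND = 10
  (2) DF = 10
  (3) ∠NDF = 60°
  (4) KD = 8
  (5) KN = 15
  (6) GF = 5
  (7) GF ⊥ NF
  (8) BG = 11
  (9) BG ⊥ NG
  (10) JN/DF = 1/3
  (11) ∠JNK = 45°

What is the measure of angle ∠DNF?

Step 1: By the law of cosines on triangle NDF: NF² = 10² + 10² − 2·10·10·cos(60°) = 100, so NF = 10.
Step 2: By the inverse law of cosines on triangle DNF: cos(∠DNF) = (10² + 10² − 10²) / (2·10·10) = 100/200 = 0.5, so ∠DNF = 60°.

Therefore, the measure of angle ∠DNF = 60°.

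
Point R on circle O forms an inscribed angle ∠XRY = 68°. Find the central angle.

Central angle = 2 × 68° = 136° (inscribed angle theorem).

136°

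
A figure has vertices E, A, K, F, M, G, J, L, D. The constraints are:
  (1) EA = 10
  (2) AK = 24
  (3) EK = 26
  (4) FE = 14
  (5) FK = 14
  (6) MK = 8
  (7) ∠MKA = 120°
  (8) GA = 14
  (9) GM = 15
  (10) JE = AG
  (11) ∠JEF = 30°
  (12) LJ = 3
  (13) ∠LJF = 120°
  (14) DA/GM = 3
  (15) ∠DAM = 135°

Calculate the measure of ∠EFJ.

From the given relations: JE = AG = 14.
Step 1: By the law of cosines on triangle FEJ: FJ² = 14² + 14² − 2·14·14·cos(30°) = 52.52, so FJ ≈ 7.25.
Step 2: By the inverse law of cosines on triangle EFJ: cos(∠EFJ) = (14² + 7.25² − 14²) / (2·14·7.25) = 52.52/202.91 = 0.2588, so ∠EFJ = 75°.

Therefore, the measure of angle ∠EFJ = 75°.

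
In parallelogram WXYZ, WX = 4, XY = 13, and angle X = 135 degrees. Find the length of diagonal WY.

Using the law of cosines:
d^2 = 4^2 + 13^2 - 2(4)(13)cos(135 degrees)
d^2 = 16 + 169 - 104*-sqrt(2)/2
d^2 = 52*sqrt(2) + 185
d = sqrt(52*sqrt(2) + 185)

sqrt(52*sqrt(2) + 185)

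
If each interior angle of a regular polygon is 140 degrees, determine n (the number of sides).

Exterior angle = 180 - 140 = 40. n = 360 / 40 = 9.

9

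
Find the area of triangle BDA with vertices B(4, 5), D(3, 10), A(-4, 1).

Using the Shoelace formula for a triangle:
Area = (1/2)|x0(y1 - y2) + x1(y2 - y0) + x2(y0 - y1)|
Area = (1/2)|4(10 - 1) + 3(1 - 5) + -4(5 - 10)|
Area = (1/2)|36 + -12 + 20|
Area = (1/2)|44|
Area = (1/2)(44)
Area = 22

22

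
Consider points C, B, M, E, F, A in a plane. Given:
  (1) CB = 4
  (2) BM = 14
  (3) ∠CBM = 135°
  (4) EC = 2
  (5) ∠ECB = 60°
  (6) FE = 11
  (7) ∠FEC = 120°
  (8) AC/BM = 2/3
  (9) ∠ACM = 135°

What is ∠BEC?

Step 1: By the law of cosines on triangle ECB: EB² = 2² + 4² − 2·2·4·cos(60°) = 12, so EB = 2·√3.
Step 2: By the inverse law of cosines on triangle BEC: cos(∠BEC) = ((2·√3)² + 2² − 4²) / (2·2·√3·2) = 0/13.86 = 0, so ∠BEC = 90°.

Therefore, the measure of angle ∠BEC = 90°.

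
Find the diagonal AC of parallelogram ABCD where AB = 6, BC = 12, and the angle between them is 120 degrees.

Law of cosines: d^2 = 6^2 + 12^2 - 2(6)(12)cos(120°) = 252, so d = 6*sqrt(7).

6*sqrt(7)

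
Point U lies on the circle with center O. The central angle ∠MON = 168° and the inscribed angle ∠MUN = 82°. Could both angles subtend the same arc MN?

By the inscribed angle theorem, the inscribed angle for a central angle of 168° should be 168° / 2 = 84°.
The given inscribed angle is 82°, which does not equal 84°.
Therefore, no, they do not correspond to the same arc.

No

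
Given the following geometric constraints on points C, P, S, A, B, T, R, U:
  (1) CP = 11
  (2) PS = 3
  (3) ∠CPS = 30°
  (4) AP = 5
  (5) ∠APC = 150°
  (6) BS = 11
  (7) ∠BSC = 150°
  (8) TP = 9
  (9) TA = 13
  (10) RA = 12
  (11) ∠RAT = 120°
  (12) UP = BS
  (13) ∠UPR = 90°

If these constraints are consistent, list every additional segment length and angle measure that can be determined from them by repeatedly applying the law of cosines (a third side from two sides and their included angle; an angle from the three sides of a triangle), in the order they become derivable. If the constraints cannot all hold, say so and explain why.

The constraints are consistent. Derivable facts, in order:
After 1 step:
- CA ≈ 15.53
- CS ≈ 8.53
- TR ≈ 21.66
- ∠APT = 134.43°
- ∠ATP = 15.94°
- ∠PAT = 29.63°
After 2 steps:
- CB ≈ 18.88
- ∠ACP = 9.26°
- ∠ART = 31.32°
- ∠ATR = 28.68°
- ∠CAP = 20.74°
- ∠CSP = 139.88°
- ∠PCS = 10.12°
After 3 steps:
- ∠BCS = 16.94°
- ∠CBS = 13.06°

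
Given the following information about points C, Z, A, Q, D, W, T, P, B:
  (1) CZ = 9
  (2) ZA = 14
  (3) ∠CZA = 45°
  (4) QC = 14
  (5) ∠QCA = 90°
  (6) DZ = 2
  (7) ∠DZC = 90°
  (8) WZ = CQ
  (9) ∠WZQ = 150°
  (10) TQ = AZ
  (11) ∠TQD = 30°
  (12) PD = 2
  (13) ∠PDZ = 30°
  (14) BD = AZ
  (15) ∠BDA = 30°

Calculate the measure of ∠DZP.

Step 1: By the law of cosines on triangle ZDP: ZP² = 2² + 2² − 2·2·2·cos(30°) = 1.07, so ZP ≈ 1.04.
Step 2: By the inverse law of cosines on triangle DZP: cos(∠DZP) = (2² + 1.04² − 2²) / (2·2·1.04) = 1.07/4.14 = 0.2588, so ∠DZP = 75°.

Therefore, the measure of angle ∠DZP = 75°.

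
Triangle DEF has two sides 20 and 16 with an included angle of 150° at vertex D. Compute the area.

Area = (1/2)(20)(16) sin(150°) = (1/2)(20)(16)(1/2) = 80

80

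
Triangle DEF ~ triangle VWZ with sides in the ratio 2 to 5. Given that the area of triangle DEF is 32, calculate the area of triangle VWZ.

The ratio of areas of similar triangles = (side ratio)^2.
Side ratio = 2:5, so area ratio = 4:25.
Area of VWZ / Area of DEF = 25/4
Area of VWZ = 32 * 25/4 = 200

200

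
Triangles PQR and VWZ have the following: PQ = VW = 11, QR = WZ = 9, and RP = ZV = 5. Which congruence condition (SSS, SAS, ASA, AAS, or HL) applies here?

The given information provides:
PQ = VW = 11, QR = WZ = 9, and RP = ZV = 5
This matches the SSS congruence theorem.
All three pairs of corresponding sides are equal (Side-Side-Side).

SSS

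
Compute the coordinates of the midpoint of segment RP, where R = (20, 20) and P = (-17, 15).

The midpoint is the average of the coordinates:
x: (20 + -17)/2 = 3/2
y: (20 + 15)/2 = 35/2
Midpoint = (3/2, 35/2)

(3/2, 35/2)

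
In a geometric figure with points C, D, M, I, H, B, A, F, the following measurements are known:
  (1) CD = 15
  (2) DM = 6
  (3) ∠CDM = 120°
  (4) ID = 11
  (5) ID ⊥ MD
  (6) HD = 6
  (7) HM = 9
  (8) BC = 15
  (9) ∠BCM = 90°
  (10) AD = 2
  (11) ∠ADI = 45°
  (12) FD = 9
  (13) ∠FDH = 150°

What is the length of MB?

Step 1: By the law of cosines on triangle CDM: CM² = 15² + 6² − 2·15·6·cos(120°) = 351, so CM = 3·√39.
Step 2: By the law of cosines on triangle MCB: MB² = (3·√39)² + 15² − 2·3·√39·15·cos(90°) = 576, so MB = 24.

Therefore, the length of MB = 24.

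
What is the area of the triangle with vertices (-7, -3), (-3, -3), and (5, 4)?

Using the Shoelace formula for a triangle:
Area = (1/2)|x0(y1 - y2) + x1(y2 - y0) + x2(y0 - y1)|
Area = (1/2)|-7(-3 - 4) + -3(4 - -3) + 5(-3 - -3)|
Area = (1/2)|49 + -21 + 0|
Area = (1/2)|28|
Area = (1/2)(28)
Area = 14

14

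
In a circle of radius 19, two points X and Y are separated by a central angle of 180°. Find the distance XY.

Drop a perpendicular from the center to the chord, bisecting both the chord and the central angle.
Each half-chord = r sin(θ/2) = 19 sin(90°).
The full chord = 2 × 19 × sin(90°) = 38.

38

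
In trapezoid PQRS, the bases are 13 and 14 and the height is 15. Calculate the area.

Area of a trapezoid = (base1 + base2) * height / 2
Area = (13 + 14) * 15 / 2
Area = 27 * 15 / 2
Area = 405 / 2
Area = 405/2

405/2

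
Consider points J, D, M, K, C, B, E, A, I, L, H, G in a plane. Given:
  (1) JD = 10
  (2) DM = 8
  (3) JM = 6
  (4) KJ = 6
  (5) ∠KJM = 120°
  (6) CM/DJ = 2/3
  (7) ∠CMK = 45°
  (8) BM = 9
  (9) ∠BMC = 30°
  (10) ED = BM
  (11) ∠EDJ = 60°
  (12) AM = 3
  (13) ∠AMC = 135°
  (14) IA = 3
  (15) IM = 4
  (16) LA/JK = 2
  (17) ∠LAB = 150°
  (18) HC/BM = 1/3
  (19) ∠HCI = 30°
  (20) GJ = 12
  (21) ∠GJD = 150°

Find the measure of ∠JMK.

Step 1: By the law of cosines on triangle MJK: MK² = 6² + 6² − 2·6·6·cos(120°) = 108, so MK = 6·√3.
Step 2: By the inverse law of cosines on triangle JMK: cos(∠JMK) = (6² + (6·√3)² − 6²) / (2·6·6·√3) = 108/124.71 = 0.866, so ∠JMK = 30°.

Therefore, the measure of angle ∠JMK = 30°.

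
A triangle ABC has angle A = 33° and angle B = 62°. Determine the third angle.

By the triangle angle sum property, the three interior angles of any triangle add up to 180°.
We know angle A = 33° and angle B = 62°, so their sum is 95°.
Therefore angle C = 180° - 95° = 85°.

85 degrees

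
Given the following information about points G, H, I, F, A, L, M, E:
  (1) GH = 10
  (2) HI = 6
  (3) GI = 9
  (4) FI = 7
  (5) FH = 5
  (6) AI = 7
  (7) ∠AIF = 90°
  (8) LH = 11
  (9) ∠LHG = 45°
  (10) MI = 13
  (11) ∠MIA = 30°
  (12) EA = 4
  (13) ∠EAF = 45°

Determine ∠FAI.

Step 1: By the law of cosines on triangle AIF: AF² = 7² + 7² − 2·7·7·cos(90°) = 98, so AF = 7·√2.
Step 2: By the inverse law of cosines on triangle FAI: cos(∠FAI) = ((7·√2)² + 7² − 7²) / (2·7·√2·7) = 98/138.59 = 0.7071, so ∠FAI = 45°.

Therefore, the measure of angle ∠FAI = 45°.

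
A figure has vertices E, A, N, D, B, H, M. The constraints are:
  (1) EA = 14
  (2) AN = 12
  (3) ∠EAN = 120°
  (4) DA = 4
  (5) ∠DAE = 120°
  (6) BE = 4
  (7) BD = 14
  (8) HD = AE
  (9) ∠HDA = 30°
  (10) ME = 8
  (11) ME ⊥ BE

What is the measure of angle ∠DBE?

Step 1: By the law of cosines on triangle DAE: DE² = 4² + 14² − 2·4·14·cos(120°) = 268, so DE = 2·√67.
Step 2: By the inverse law of cosines on triangle DBE: cos(∠DBE) = (14² + 4² − (2·√67)²) / (2·14·4) = -56/112 = -0.5, so ∠DBE = 120°.

Therefore, the measure of angle ∠DBE = 120°.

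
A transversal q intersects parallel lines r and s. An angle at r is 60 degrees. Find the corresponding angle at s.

Corresponding angles are equal: 60 degrees.

60 degrees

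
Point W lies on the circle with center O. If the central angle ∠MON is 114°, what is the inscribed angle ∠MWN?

An inscribed angle intercepts an arc from a point on the circle, while the central angle intercepts the same arc from the center.
The inscribed angle is always half the central angle: 114° / 2 = 57°.

57°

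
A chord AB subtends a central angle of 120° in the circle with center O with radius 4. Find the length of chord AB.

Chord = 2(4) sin(60°) = 4*sqrt(3)

4*sqrt(3)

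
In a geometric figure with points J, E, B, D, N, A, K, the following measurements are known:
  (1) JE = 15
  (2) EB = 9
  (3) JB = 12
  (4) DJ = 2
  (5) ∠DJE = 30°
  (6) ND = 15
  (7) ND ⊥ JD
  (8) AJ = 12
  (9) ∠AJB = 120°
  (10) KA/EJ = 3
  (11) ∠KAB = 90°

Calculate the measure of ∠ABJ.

Step 1: By the law of cosines on triangle BJA: BA² = 12² + 12² − 2·12·12·cos(120°) = 432, so BA = 12·√3.
Step 2: By the inverse law of cosines on triangle ABJ: cos(∠ABJ) = ((12·√3)² + 12² − 12²) / (2·12·√3·12) = 432/498.83 = 0.866, so ∠ABJ = 30°.

Therefore, the measure of angle ∠ABJ = 30°.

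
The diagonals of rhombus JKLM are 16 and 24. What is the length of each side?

The diagonals of a rhombus bisect each other at right angles.
Half-diagonals: 16/2 = 8 and 24/2 = 12
side = sqrt(8^2 + 12^2)
side = sqrt(64 + 144)
side = sqrt(208) = 4*sqrt(13)

4*sqrt(13)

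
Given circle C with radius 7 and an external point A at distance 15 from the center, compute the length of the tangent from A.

tangent = √(d² - r²) = √(15² - 7²) = √(225 - 49) = √176 = 4*sqrt(11)

4*sqrt(11)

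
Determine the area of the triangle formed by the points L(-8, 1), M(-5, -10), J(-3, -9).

Shoelace: Area = (1/2)|-8(-10--9) + -5(-9-1) + -3(1--10)| = (1/2)(25) = 25/2

25/2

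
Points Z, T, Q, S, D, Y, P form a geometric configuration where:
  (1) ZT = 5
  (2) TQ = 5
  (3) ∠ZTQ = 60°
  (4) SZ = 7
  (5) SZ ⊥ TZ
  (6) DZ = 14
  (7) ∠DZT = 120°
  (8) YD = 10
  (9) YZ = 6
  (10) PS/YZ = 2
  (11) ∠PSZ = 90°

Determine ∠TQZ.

Step 1: By the law of cosines on triangle QTZ: QZ² = 5² + 5² − 2·5·5·cos(60°) = 25, so QZ = 5.
Step 2: By the inverse law of cosines on triangle TQZ: cos(∠TQZ) = (5² + 5² − 5²) / (2·5·5) = 25/50 = 0.5, so ∠TQZ = 60°.

Therefore, the measure of angle ∠TQZ = 60°.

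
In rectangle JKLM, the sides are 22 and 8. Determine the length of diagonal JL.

d = sqrt(22^2 + 8^2) = sqrt(548) = 2*sqrt(137)

2*sqrt(137)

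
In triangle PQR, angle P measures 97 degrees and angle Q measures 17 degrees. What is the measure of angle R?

By the triangle angle sum property, the three interior angles of any triangle add up to 180°.
We know angle P = 97° and angle Q = 17°, so their sum is 114°.
Therefore angle R = 180° - 114° = 66°.

66 degrees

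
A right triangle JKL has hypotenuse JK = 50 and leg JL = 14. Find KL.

By the Pythagorean theorem: KL^2 = JK^2 - JL^2
KL^2 = 50^2 - 14^2 = 2500 - 196 = 2304
KL = sqrt(2304) = 48

48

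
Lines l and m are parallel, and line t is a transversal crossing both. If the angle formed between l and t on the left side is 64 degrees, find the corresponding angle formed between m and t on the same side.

Corresponding angles formed by parallel lines and a transversal are equal.
The given angle is 64 degrees.
The corresponding angle = 64 degrees.

64 degrees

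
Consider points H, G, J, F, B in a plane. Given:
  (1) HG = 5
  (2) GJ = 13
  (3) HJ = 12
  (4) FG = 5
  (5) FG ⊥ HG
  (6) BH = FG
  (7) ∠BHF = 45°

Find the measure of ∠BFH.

From the given relations: BH = FG = 5.
Step 1: By the law of cosines on triangle FGH: FH² = 5² + 5² − 2·5·5·cos(90°) = 50, so FH = 5·√2.
Step 2: By the law of cosines on triangle FHB: FB² = (5·√2)² + 5² − 2·5·√2·5·cos(45°) = 25, so FB = 5.
Step 3: By the inverse law of cosines on triangle BFH: cos(∠BFH) = (5² + (5·√2)² − 5²) / (2·5·5·√2) = 50/70.71 = 0.7071, so ∠BFH = 45°.

Therefore, the measure of angle ∠BFH = 45°.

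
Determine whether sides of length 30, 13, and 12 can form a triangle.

No.
The triangle inequality is violated: 13 + 12 = 25 ≤ 30.
These lengths cannot form a triangle.

No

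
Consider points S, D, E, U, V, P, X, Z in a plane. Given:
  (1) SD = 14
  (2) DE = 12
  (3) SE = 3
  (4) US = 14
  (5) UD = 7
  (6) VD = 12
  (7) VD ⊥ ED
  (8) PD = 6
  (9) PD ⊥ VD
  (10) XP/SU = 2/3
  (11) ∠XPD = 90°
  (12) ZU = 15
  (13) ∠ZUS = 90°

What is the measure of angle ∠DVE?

Step 1: By the law of cosines on triangle VDE: VE² = 12² + 12² − 2·12·12·cos(90°) = 288, so VE = 12·√2.
Step 2: By the inverse law of cosines on triangle DVE: cos(∠DVE) = (12² + (12·√2)² − 12²) / (2·12·12·√2) = 288/407.29 = 0.7071, so ∠DVE = 45°.

Therefore, the measure of angle ∠DVE = 45°.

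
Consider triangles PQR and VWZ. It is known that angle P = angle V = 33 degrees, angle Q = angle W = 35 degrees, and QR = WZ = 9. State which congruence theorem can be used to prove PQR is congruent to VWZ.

The given information matches AAS: Two pairs of corresponding angles and a non-included side are equal (Angle-Angle-Side).

AAS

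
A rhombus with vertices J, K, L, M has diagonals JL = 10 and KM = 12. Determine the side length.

The diagonals of a rhombus bisect each other at right angles.
Half-diagonals: 10/2 = 5 and 12/2 = 6
side = sqrt(5^2 + 6^2)
side = sqrt(25 + 36)
side = sqrt(61)

sqrt(61)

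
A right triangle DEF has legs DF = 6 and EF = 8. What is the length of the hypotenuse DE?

In a right triangle, the square of the hypotenuse equals the sum of the squares of the two legs.
The legs are 6 and 8, so the hypotenuse = sqrt(36 + 64) = sqrt(100) = 10.

10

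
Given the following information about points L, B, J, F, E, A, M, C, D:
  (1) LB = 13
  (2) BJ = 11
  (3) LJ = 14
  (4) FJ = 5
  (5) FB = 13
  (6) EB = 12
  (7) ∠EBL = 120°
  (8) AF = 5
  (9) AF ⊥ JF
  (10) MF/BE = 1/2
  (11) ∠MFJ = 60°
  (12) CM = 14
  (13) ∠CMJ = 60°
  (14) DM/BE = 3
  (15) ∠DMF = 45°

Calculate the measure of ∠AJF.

Step 1: By the law of cosines on triangle JFA: JA² = 5² + 5² − 2·5·5·cos(90°) = 50, so JA = 5·√2.
Step 2: By the inverse law of cosines on triangle AJF: cos(∠AJF) = ((5·√2)² + 5² − 5²) / (2·5·√2·5) = 50/70.71 = 0.7071, so ∠AJF = 45°.

Therefore, the measure of angle ∠AJF = 45°.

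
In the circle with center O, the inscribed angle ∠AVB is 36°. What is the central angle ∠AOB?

The inscribed angle theorem states that a central angle is always twice any inscribed angle that subtends the same arc.
Since the inscribed angle is 36°, the central angle = 2 × 36° = 72°.

72°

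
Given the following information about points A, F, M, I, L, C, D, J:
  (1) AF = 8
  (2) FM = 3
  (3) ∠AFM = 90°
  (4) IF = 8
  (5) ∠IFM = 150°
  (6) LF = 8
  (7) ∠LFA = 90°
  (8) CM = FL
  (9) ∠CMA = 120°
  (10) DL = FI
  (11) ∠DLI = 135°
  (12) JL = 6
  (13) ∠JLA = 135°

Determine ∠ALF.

Step 1: By the law of cosines on triangle LFA: LA² = 8² + 8² − 2·8·8·cos(90°) = 128, so LA = 8·√2.
Step 2: By the inverse law of cosines on triangle ALF: cos(∠ALF) = ((8·√2)² + 8² − 8²) / (2·8·√2·8) = 128/181.02 = 0.7071, so ∠ALF = 45°.

Therefore, the measure of angle ∠ALF = 45°.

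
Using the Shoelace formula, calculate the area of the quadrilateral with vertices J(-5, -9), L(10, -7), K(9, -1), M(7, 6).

Using the Shoelace formula for a quadrilateral (vertices in order):
Area = (1/2)|sum of (x_i * y_(i+1) - x_(i+1) * y_i)|
Terms: (-5*-7 - 10*-9) = 125, (10*-1 - 9*-7) = 53, (9*6 - 7*-1) = 61, (7*-9 - -5*6) = -33
Sum = 206
Area = (1/2)(206) = 103

103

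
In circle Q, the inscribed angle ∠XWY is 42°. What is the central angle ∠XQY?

By the inscribed angle theorem, the central angle is twice the inscribed angle.
Central angle = 2 × 42° = 84°

84°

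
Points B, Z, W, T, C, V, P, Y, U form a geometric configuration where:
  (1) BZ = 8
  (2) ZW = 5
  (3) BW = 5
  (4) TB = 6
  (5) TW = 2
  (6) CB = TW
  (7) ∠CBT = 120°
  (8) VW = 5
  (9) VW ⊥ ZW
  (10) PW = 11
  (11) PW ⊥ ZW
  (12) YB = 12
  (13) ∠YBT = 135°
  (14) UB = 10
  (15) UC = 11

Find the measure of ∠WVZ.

Step 1: By the law of cosines on triangle VWZ: VZ² = 5² + 5² − 2·5·5·cos(90°) = 50, so VZ = 5·√2.
Step 2: By the inverse law of cosines on triangle WVZ: cos(∠WVZ) = (5² + (5·√2)² − 5²) / (2·5·5·√2) = 50/70.71 = 0.7071, so ∠WVZ = 45°.

Therefore, the measure of angle ∠WVZ = 45°.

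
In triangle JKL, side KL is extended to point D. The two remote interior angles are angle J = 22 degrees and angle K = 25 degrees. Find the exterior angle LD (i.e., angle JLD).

Exterior angle = 22 + 25 = 47 degrees (exterior angle theorem).

47 degrees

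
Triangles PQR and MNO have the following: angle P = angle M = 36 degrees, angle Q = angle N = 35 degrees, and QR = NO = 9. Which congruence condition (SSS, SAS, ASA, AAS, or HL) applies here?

The given information matches AAS: Two pairs of corresponding angles and a non-included side are equal (Angle-Angle-Side).

AAS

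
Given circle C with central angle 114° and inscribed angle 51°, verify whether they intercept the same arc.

By the inscribed angle theorem, the inscribed angle for a central angle of 114° should be 114° / 2 = 57°.
The given inscribed angle is 51°, which does not equal 57°.
Therefore, no, they do not correspond to the same arc.

No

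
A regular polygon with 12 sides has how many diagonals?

Total line segments between 12 vertices = C(12,2) = 66.
Subtract the 12 sides: 66 - 12 = 54 diagonals.

54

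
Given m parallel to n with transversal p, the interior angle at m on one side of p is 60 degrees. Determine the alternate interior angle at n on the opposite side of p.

Alternate interior angles lie on opposite sides of the transversal, between the parallel lines.
By the alternate interior angle theorem, they are equal: 60 degrees.

60 degrees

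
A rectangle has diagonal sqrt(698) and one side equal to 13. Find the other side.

b = sqrt(d^2 - a^2) = sqrt(698 - 169) = sqrt(529) = 23

23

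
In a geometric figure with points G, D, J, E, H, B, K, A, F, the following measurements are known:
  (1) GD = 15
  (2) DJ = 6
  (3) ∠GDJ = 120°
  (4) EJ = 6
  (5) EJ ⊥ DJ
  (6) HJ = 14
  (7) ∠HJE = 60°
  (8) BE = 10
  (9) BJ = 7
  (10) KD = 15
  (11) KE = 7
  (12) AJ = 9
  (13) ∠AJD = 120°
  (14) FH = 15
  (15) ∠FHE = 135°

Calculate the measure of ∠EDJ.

Step 1: By the law of cosines on triangle DJE: DE² = 6² + 6² − 2·6·6·cos(90°) = 72, so DE = 6·√2.
Step 2: By the inverse law of cosines on triangle EDJ: cos(∠EDJ) = ((6·√2)² + 6² − 6²) / (2·6·√2·6) = 72/101.82 = 0.7071, so ∠EDJ = 45°.

Therefore, the measure of angle ∠EDJ = 45°.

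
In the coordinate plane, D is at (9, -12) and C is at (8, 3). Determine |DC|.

d = sqrt((8 - 9)^2 + (3 - -12)^2)
d = sqrt(-1^2 + 15^2)
d = sqrt(1 + 225)
d = sqrt(226)

sqrt(226)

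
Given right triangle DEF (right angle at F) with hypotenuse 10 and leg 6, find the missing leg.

By the Pythagorean theorem: EF^2 = DE^2 - DF^2
EF^2 = 10^2 - 6^2 = 100 - 36 = 64
EF = sqrt(64) = 8

8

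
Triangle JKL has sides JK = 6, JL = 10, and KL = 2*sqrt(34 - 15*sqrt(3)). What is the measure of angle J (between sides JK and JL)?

When all three sides of a triangle are known, the law of cosines can be rearranged to find any angle.
cos(C) = (a² + b² - c²) / (2ab) gives cos(J) = sqrt(3)/2.
Taking the inverse cosine: J = 30°.

30°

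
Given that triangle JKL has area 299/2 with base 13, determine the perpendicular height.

Rearranging the area formula Area = (1/2) * base * height:
height = 2 * Area / base = 2 * 299/2 / 13 = 23.

23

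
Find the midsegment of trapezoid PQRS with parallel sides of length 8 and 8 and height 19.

The midsegment of a trapezoid = (base1 + base2) / 2
midsegment = (8 + 8) / 2
midsegment = 16 / 2
midsegment = 8

8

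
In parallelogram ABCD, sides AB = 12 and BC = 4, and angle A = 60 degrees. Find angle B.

Opposite sides of a parallelogram are parallel, so consecutive angles form co-interior angles on a transversal.
Co-interior angles sum to 180°, giving angle B = 180 - 60 = 120 degrees.

120 degrees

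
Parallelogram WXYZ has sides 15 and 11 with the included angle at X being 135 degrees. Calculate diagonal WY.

Using the law of cosines:
d^2 = 15^2 + 11^2 - 2(15)(11)cos(135 degrees)
d^2 = 225 + 121 - 330*-sqrt(2)/2
d^2 = 165*sqrt(2) + 346
d = sqrt(165*sqrt(2) + 346)

sqrt(165*sqrt(2) + 346)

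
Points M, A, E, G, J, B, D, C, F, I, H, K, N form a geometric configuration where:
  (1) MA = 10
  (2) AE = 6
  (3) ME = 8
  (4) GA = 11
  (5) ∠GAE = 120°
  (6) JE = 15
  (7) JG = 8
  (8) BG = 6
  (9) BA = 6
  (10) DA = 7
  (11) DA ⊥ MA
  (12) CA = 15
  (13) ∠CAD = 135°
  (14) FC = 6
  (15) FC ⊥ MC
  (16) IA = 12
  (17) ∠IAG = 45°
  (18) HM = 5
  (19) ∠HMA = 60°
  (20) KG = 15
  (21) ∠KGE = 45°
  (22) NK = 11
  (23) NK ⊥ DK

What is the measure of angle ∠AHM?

Step 1: By the law of cosines on triangle HMA: HA² = 5² + 10² − 2·5·10·cos(60°) = 75, so HA = 5·√3.
Step 2: By the inverse law of cosines on triangle AHM: cos(∠AHM) = ((5·√3)² + 5² − 10²) / (2·5·√3·5) = 0/86.6 = 0, so ∠AHM = 90°.

Therefore, the measure of angle ∠AHM = 90°.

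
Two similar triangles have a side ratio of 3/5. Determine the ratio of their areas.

Area scales with the square of linear dimensions. If every length is multiplied by 3/5, then the area is multiplied by (3/5)^2 = 9/25.
The area ratio is 9:25.

9:25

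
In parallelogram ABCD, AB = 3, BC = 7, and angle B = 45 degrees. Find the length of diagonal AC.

Law of cosines: d^2 = 3^2 + 7^2 - 2(3)(7)cos(45°) = 58 - 21*sqrt(2), so d = sqrt(58 - 21*sqrt(2)).

sqrt(58 - 21*sqrt(2))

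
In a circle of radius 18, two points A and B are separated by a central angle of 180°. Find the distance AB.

Chord = 2(18) sin(90°) = 36

36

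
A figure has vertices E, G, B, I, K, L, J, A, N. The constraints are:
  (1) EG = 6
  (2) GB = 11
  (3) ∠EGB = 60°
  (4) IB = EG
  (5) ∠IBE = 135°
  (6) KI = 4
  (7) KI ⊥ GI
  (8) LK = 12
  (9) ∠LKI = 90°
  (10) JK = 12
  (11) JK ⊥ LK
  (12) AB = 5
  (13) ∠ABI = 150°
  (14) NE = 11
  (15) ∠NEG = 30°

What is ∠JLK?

Step 1: By the law of cosines on triangle LKJ: LJ² = 12² + 12² − 2·12·12·cos(90°) = 288, so LJ = 12·√2.
Step 2: By the inverse law of cosines on triangle JLK: cos(∠JLK) = ((12·√2)² + 12² − 12²) / (2·12·√2·12) = 288/407.29 = 0.7071, so ∠JLK = 45°.

Therefore, the measure of angle ∠JLK = 45°.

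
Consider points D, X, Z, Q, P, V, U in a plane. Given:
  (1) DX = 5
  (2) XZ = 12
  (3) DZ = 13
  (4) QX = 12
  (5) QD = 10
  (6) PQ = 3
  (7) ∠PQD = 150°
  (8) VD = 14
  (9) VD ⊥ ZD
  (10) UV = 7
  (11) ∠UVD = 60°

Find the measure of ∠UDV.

Step 1: By the law of cosines on triangle DVU: DU² = 14² + 7² − 2·14·7·cos(60°) = 147, so DU = 7·√3.
Step 2: By the inverse law of cosines on triangle UDV: cos(∠UDV) = ((7·√3)² + 14² − 7²) / (2·7·√3·14) = 294/339.48 = 0.866, so ∠UDV = 30°.

Therefore, the measure of angle ∠UDV = 30°.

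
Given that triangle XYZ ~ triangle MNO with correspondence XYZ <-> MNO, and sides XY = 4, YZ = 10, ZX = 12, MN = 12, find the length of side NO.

Similar triangles have proportional sides. Setting up the proportion:
MN / XY = NO / YZ
12 / 4 = NO / 10
NO = 10 * 12 / 4 = 30.

30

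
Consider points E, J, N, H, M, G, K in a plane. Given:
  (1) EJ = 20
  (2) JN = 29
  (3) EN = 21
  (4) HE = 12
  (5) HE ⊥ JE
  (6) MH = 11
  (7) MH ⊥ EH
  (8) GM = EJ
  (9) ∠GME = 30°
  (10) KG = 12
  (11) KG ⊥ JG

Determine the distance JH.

Step 1: By the law of cosines on triangle JEH: JH² = 20² + 12² − 2·20·12·cos(90°) = 544, so JH = 4·√34.

Therefore, the length of JH = 4·√34.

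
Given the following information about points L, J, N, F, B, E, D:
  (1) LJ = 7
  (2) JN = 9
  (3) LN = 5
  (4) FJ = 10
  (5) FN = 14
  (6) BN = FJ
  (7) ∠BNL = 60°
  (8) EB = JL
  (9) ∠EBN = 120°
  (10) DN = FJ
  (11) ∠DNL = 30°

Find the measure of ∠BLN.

From the given relations: BN = FJ = 10.
Step 1: By the law of cosines on triangle LNB: LB² = 5² + 10² − 2·5·10·cos(60°) = 75, so LB = 5·√3.
Step 2: By the inverse law of cosines on triangle BLN: cos(∠BLN) = ((5·√3)² + 5² − 10²) / (2·5·√3·5) = 0/86.6 = 0, so ∠BLN = 90°.

Therefore, the measure of angle ∠BLN = 90°.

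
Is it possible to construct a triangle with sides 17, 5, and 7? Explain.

No.
The triangle inequality is violated: 5 + 7 = 12 ≤ 17.
These lengths cannot form a triangle.

No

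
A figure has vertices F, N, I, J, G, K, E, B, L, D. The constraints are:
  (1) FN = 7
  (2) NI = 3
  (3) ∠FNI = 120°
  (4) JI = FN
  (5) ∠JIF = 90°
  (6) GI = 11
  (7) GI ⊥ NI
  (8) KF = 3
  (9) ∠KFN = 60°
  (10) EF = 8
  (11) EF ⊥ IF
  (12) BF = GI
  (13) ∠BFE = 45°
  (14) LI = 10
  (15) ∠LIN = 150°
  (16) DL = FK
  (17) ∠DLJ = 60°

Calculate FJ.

From the given relations: JI = FN = 7.
Step 1: By the law of cosines on triangle FNI: FI² = 7² + 3² − 2·7·3·cos(120°) = 79, so FI = √79.
Step 2: By the law of cosines on triangle FIJ: FJ² = √79² + 7² − 2·√79·7·cos(90°) = 128, so FJ = 8·√2.

Therefore, the length of FJ = 8·√2.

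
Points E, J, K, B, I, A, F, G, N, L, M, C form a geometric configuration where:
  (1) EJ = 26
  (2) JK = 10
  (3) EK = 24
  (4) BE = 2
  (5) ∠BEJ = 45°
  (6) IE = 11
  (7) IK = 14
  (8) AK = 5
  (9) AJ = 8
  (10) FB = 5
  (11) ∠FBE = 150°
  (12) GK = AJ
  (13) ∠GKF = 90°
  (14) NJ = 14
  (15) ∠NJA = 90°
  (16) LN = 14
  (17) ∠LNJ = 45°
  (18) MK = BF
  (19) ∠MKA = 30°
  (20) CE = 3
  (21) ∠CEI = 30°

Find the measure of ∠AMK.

From the given relations: MK = BF = 5.
Step 1: By the law of cosines on triangle MKA: MA² = 5² + 5² − 2·5·5·cos(30°) = 6.7, so MA ≈ 2.59.
Step 2: By the inverse law of cosines on triangle AMK: cos(∠AMK) = (2.59² + 5² − 5²) / (2·2.59·5) = 6.7/25.88 = 0.2588, so ∠AMK = 75°.

Therefore, the measure of angle ∠AMK = 75°.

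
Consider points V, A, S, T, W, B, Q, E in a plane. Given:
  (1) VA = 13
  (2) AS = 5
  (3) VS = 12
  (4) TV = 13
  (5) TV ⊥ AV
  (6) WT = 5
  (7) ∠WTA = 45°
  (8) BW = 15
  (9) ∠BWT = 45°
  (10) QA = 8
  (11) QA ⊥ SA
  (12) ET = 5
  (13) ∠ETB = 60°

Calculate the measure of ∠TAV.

Step 1: By the law of cosines on triangle AVT: AT² = 13² + 13² − 2·13·13·cos(90°) = 338, so AT = 13·√2.
Step 2: By the inverse law of cosines on triangle TAV: cos(∠TAV) = ((13·√2)² + 13² − 13²) / (2·13·√2·13) = 338/478 = 0.7071, so ∠TAV = 45°.

Therefore, the measure of angle ∠TAV = 45°.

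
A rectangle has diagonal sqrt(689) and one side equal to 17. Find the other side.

The diagonal of a rectangle forms a right triangle with the two sides.
Rearranging the Pythagorean theorem: missing side = sqrt(d^2 - known^2).
= sqrt(689 - 289) = sqrt(400) = 20.

20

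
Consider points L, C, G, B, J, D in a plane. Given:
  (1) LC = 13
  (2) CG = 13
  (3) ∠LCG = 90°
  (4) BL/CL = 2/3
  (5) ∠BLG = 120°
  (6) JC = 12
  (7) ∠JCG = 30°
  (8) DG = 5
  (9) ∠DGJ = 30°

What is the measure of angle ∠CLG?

Step 1: By the law of cosines on triangle LCG: LG² = 13² + 13² − 2·13·13·cos(90°) = 338, so LG = 13·√2.
Step 2: By the inverse law of cosines on triangle CLG: cos(∠CLG) = (13² + (13·√2)² − 13²) / (2·13·13·√2) = 338/478 = 0.7071, so ∠CLG = 45°.

Therefore, the measure of angle ∠CLG = 45°.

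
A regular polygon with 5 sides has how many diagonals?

Total line segments between 5 vertices = C(5,2) = 10.
Subtract the 5 sides: 10 - 5 = 5 diagonals.

5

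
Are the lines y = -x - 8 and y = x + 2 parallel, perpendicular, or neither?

Slope of line 1: m1 = -1
Slope of line 2: m2 = 1
m1 * m2 = -1, so perpendicular.

Perpendicular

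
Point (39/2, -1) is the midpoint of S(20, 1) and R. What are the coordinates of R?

Using the midpoint formula: M = ((x1 + x2)/2, (y1 + y2)/2)
We know M = (39/2, -1) and S = (20, 1)
For x: 39/2 = (20 + x2)/2, so x2 = 2*39/2 - 20 = 19
For y: -1 = (1 + y2)/2, so y2 = 2*-1 - 1 = -3
R = (19, -3)

(19, -3)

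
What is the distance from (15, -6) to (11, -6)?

The horizontal distance is |11 - 15| = 4 and the vertical distance is |-6 - -6| = 0.
By the Pythagorean theorem, d = sqrt(4^2 + 0^2) = sqrt(16) = 4.

4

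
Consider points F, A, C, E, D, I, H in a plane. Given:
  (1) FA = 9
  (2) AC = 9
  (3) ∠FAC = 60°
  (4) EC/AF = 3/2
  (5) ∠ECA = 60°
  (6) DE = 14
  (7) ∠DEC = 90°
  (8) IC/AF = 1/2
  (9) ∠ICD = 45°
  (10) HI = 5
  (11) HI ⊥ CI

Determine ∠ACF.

Step 1: By the law of cosines on triangle CAF: CF² = 9² + 9² − 2·9·9·cos(60°) = 81, so CF = 9.
Step 2: By the inverse law of cosines on triangle ACF: cos(∠ACF) = (9² + 9² − 9²) / (2·9·9) = 81/162 = 0.5, so ∠ACF = 60°.

Therefore, the measure of angle ∠ACF = 60°.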